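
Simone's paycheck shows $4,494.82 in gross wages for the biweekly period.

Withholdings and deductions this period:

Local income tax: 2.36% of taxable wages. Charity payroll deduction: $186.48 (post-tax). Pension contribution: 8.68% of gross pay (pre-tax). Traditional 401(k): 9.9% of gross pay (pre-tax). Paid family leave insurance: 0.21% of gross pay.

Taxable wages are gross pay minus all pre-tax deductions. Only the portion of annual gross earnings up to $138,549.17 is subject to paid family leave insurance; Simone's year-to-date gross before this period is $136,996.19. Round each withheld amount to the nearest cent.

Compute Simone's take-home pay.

$3,383.57

Pension contribution: $4,494.82 × 0.0868 = $390.15
Traditional 401(k): $4,494.82 × 0.099 = $444.99
Pre-tax total = $390.15 + $444.99 = $835.14
Taxable wages = $4,494.82 − $835.14 = $3,659.68
Local income tax: $3,659.68 × 0.0236 = $86.37
Paid family leave insurance: only $138,549.17 − $136,996.19 = $1,552.98 of this check is subject → $1,552.98 × 0.0021 = $3.26
Charity payroll deduction: $186.48
Total deductions = $390.15 + $444.99 + $86.37 + $3.26 + $186.48 = $1,111.25
Net pay = $4,494.82 − $1,111.25 = $3,383.57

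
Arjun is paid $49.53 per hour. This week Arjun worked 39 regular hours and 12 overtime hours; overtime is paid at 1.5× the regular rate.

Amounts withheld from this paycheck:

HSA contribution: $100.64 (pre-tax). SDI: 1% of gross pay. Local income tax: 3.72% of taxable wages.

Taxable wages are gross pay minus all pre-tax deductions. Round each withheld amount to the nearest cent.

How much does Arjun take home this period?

$2,593.06

Regular pay: 39 × $49.53 = $1,931.67
Overtime pay: 12 × $49.53 × 1.5 = $891.54
Gross pay = $1,931.67 + $891.54 = $2,823.21
HSA contribution: $100.64
Taxable wages = $2,823.21 − $100.64 = $2,722.57
Local income tax: $2,722.57 × 0.0372 = $101.28
SDI: $2,823.21 × 0.01 = $28.23
Total deductions = $100.64 + $101.28 + $28.23 = $230.15
Net pay = $2,823.21 − $230.15 = $2,593.06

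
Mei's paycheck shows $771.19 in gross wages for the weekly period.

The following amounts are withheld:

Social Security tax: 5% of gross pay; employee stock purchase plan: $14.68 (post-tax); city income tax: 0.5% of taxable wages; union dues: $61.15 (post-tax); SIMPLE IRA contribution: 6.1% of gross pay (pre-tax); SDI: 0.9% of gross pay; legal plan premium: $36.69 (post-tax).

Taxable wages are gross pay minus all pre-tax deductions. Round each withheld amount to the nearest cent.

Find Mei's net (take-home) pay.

$562.51

SIMPLE IRA contribution: $771.19 × 0.061 = $47.04
Taxable wages = $771.19 − $47.04 = $724.15
City income tax: $724.15 × 0.005 = $3.62
Social Security tax: $771.19 × 0.05 = $38.56
SDI: $771.19 × 0.009 = $6.94
Employee stock purchase plan: $14.68
Union dues: $61.15
Legal plan premium: $36.69
Total deductions = $47.04 + $3.62 + $38.56 + $6.94 + $14.68 + $61.15 + $36.69 = $208.68
Net pay = $771.19 − $208.68 = $562.51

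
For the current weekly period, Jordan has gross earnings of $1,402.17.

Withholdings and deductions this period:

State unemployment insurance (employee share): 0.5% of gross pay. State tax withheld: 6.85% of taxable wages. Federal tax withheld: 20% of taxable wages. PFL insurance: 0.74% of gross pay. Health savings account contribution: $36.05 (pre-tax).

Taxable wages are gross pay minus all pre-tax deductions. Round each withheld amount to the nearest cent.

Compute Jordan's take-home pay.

Health savings account contribution: $36.05
Taxable wages = $1,402.17 − $36.05 = $1,366.12
State tax withheld: $1,366.12 × 0.0685 = $93.58
Federal tax withheld: $1,366.12 × 0.2 = $273.22
PFL insurance: $1,402.17 × 0.0074 = $10.38
State unemployment insurance (employee share): $1,402.17 × 0.005 = $7.01
Total deductions = $36.05 + $93.58 + $273.22 + $10.38 + $7.01 = $420.24
Net pay = $1,402.17 − $420.24 = $981.93

$981.93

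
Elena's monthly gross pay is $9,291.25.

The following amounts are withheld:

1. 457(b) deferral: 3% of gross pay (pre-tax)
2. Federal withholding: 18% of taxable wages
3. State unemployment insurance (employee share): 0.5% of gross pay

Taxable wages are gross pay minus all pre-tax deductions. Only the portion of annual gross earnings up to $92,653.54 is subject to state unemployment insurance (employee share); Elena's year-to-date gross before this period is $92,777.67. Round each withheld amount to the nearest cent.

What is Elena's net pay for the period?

457(b) deferral: $9,291.25 × 0.03 = $278.74
Taxable wages = $9,291.25 − $278.74 = $9,012.51
Federal withholding: $9,012.51 × 0.18 = $1,622.25
State unemployment insurance (employee share): annual cap $92,653.54 already reached (YTD $92,777.67), so $0.00
Total deductions = $278.74 + $1,622.25 + $0.00 = $1,900.99
Net pay = $9,291.25 − $1,900.99 = $7,390.26

$7,390.26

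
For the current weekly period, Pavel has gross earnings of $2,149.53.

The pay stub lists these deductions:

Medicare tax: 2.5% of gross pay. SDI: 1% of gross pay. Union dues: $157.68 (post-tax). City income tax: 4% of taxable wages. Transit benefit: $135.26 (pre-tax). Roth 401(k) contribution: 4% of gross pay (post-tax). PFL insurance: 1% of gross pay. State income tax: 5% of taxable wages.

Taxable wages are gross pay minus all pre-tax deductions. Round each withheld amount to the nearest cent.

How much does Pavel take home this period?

Transit benefit: $135.26
Taxable wages = $2,149.53 − $135.26 = $2,014.27
State income tax: $2,014.27 × 0.05 = $100.71
City income tax: $2,014.27 × 0.04 = $80.57
PFL insurance: $2,149.53 × 0.01 = $21.50
Medicare tax: $2,149.53 × 0.025 = $53.74
SDI: $2,149.53 × 0.01 = $21.50
Union dues: $157.68
Roth 401(k) contribution: $2,149.53 × 0.04 = $85.98
Total deductions = $135.26 + $100.71 + $80.57 + $21.50 + $53.74 + $21.50 + $157.68 + $85.98 = $656.94
Net pay = $2,149.53 − $656.94 = $1,492.59

$1,492.59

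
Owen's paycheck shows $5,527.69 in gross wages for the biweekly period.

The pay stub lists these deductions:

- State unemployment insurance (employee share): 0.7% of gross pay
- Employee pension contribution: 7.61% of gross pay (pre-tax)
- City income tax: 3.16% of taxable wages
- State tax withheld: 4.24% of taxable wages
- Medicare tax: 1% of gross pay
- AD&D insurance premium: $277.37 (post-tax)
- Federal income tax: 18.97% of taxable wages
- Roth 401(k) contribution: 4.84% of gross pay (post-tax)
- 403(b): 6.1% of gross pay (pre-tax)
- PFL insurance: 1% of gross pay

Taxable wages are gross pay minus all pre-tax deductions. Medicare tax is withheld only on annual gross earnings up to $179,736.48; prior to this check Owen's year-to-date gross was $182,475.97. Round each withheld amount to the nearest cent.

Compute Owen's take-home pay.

403(b): $5,527.69 × 0.061 = $337.19
Employee pension contribution: $5,527.69 × 0.0761 = $420.66
Pre-tax total = $337.19 + $420.66 = $757.85
Taxable wages = $5,527.69 − $757.85 = $4,769.84
Federal income tax: $4,769.84 × 0.1897 = $904.84
State tax withheld: $4,769.84 × 0.0424 = $202.24
City income tax: $4,769.84 × 0.0316 = $150.73
State unemployment insurance (employee share): $5,527.69 × 0.007 = $38.69
Medicare tax: annual cap $179,736.48 already reached (YTD $182,475.97), so $0.00
PFL insurance: $5,527.69 × 0.01 = $55.28
AD&D insurance premium: $277.37
Roth 401(k) contribution: $5,527.69 × 0.0484 = $267.54
Total deductions = $337.19 + $420.66 + $904.84 + $202.24 + $150.73 + $38.69 + $0.00 + $55.28 + $277.37 + $267.54 = $2,654.54
Net pay = $5,527.69 − $2,654.54 = $2,873.15

$2,873.15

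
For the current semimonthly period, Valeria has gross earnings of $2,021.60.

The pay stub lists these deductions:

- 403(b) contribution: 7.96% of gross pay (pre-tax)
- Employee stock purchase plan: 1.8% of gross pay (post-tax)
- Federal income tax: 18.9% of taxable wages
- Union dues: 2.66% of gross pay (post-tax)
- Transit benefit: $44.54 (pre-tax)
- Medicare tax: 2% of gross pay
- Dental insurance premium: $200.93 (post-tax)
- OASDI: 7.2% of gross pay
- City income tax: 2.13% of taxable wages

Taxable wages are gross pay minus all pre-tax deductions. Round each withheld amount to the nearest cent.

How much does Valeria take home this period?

$957.13

Transit benefit: $44.54
403(b) contribution: $2,021.60 × 0.0796 = $160.92
Pre-tax total = $44.54 + $160.92 = $205.46
Taxable wages = $2,021.60 − $205.46 = $1,816.14
City income tax: $1,816.14 × 0.0213 = $38.68
Federal income tax: $1,816.14 × 0.189 = $343.25
Medicare tax: $2,021.60 × 0.02 = $40.43
OASDI: $2,021.60 × 0.072 = $145.56
Employee stock purchase plan: $2,021.60 × 0.018 = $36.39
Union dues: $2,021.60 × 0.0266 = $53.77
Dental insurance premium: $200.93
Total deductions = $44.54 + $160.92 + $38.68 + $343.25 + $40.43 + $145.56 + $36.39 + $53.77 + $200.93 = $1,064.47
Net pay = $2,021.60 − $1,064.47 = $957.13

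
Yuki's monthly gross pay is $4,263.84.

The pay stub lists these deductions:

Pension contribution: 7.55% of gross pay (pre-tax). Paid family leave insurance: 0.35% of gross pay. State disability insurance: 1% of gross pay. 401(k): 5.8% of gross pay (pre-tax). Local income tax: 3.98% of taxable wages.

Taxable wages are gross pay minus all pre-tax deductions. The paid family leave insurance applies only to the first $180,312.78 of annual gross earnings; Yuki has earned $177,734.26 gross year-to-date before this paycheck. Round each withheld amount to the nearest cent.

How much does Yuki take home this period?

Pension contribution: $4,263.84 × 0.0755 = $321.92
401(k): $4,263.84 × 0.058 = $247.30
Pre-tax total = $321.92 + $247.30 = $569.22
Taxable wages = $4,263.84 − $569.22 = $3,694.62
Local income tax: $3,694.62 × 0.0398 = $147.05
State disability insurance: $4,263.84 × 0.01 = $42.64
Paid family leave insurance: only $180,312.78 − $177,734.26 = $2,578.52 of this check is subject → $2,578.52 × 0.0035 = $9.02
Total deductions = $321.92 + $247.30 + $147.05 + $42.64 + $9.02 = $767.93
Net pay = $4,263.84 − $767.93 = $3,495.91

$3,495.91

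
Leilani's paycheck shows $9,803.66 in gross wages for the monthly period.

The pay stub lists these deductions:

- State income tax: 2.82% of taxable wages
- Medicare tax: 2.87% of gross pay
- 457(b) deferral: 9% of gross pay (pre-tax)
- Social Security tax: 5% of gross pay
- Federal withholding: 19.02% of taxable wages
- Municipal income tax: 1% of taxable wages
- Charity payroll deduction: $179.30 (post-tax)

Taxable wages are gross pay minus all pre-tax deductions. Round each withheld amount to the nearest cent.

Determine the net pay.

$5,932.85

457(b) deferral: $9,803.66 × 0.09 = $882.33
Taxable wages = $9,803.66 − $882.33 = $8,921.33
Federal withholding: $8,921.33 × 0.1902 = $1,696.84
State income tax: $8,921.33 × 0.0282 = $251.58
Municipal income tax: $8,921.33 × 0.01 = $89.21
Social Security tax: $9,803.66 × 0.05 = $490.18
Medicare tax: $9,803.66 × 0.0287 = $281.37
Charity payroll deduction: $179.30
Total deductions = $882.33 + $1,696.84 + $251.58 + $89.21 + $490.18 + $281.37 + $179.30 = $3,870.81
Net pay = $9,803.66 − $3,870.81 = $5,932.85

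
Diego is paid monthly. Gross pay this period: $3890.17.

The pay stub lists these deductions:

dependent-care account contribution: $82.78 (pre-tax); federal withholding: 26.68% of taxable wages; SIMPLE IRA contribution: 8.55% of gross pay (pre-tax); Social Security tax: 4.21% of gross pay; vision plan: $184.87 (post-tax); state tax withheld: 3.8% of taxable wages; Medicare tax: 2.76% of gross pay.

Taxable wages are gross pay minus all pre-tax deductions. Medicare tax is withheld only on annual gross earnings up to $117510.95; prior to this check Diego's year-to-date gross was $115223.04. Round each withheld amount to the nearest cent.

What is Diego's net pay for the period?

$2003.87

Dependent-care account contribution: $82.78
SIMPLE IRA contribution: $3890.17 × 0.0855 = $332.61
Pre-tax total = $82.78 + $332.61 = $415.39
Taxable wages = $3890.17 − $415.39 = $3474.78
State tax withheld: $3474.78 × 0.038 = $132.04
Federal withholding: $3474.78 × 0.2668 = $927.07
Social Security tax: $3890.17 × 0.0421 = $163.78
Medicare tax: only $117510.95 − $115223.04 = $2287.91 of this check is subject → $2287.91 × 0.0276 = $63.15
Vision plan: $184.87
Total deductions = $82.78 + $332.61 + $132.04 + $927.07 + $163.78 + $63.15 + $184.87 = $1886.30
Net pay = $3890.17 − $1886.30 = $2003.87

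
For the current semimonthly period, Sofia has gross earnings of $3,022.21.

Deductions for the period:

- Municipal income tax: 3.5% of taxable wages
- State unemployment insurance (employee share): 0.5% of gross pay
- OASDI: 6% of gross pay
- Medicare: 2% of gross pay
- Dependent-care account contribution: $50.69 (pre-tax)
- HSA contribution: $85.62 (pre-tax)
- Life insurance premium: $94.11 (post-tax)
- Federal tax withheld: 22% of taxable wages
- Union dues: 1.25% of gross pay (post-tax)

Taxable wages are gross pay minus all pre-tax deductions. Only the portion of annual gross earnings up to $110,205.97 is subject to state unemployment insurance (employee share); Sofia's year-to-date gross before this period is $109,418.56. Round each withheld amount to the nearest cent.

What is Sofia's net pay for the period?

$1,772.39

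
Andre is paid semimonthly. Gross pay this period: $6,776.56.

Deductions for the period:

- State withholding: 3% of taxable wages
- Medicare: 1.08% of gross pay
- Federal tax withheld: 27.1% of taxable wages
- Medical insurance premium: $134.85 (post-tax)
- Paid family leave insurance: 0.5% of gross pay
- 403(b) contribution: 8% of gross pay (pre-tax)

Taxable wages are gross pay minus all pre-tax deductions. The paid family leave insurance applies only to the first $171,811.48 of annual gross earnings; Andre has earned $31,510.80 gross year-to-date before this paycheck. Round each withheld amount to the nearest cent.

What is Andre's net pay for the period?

$4,115.96

403(b) contribution: $6,776.56 × 0.08 = $542.12
Taxable wages = $6,776.56 − $542.12 = $6,234.44
Federal tax withheld: $6,234.44 × 0.271 = $1,689.53
State withholding: $6,234.44 × 0.03 = $187.03
Paid family leave insurance: cap not yet reached, full $6,776.56 is subject → $6,776.56 × 0.005 = $33.88
Medicare: $6,776.56 × 0.0108 = $73.19
Medical insurance premium: $134.85
Total deductions = $542.12 + $1,689.53 + $187.03 + $33.88 + $73.19 + $134.85 = $2,660.60
Net pay = $6,776.56 − $2,660.60 = $4,115.96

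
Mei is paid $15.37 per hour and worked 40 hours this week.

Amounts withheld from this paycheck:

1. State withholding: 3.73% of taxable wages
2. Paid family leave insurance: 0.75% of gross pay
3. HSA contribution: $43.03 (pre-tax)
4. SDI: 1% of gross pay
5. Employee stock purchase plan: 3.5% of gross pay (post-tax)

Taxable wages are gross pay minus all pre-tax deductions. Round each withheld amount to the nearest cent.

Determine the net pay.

$518.16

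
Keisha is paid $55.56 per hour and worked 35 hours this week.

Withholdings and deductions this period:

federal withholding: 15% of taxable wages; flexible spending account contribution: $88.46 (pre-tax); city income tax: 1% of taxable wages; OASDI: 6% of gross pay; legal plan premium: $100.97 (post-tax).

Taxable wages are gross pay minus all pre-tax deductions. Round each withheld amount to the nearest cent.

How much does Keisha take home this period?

Gross pay: 35 × $55.56 = $1944.60
Flexible spending account contribution: $88.46
Taxable wages = $1944.60 − $88.46 = $1856.14
City income tax: $1856.14 × 0.01 = $18.56
Federal withholding: $1856.14 × 0.15 = $278.42
OASDI: $1944.60 × 0.06 = $116.68
Legal plan premium: $100.97
Total deductions = $88.46 + $18.56 + $278.42 + $116.68 + $100.97 = $603.09
Net pay = $1944.60 − $603.09 = $1341.51

$1341.51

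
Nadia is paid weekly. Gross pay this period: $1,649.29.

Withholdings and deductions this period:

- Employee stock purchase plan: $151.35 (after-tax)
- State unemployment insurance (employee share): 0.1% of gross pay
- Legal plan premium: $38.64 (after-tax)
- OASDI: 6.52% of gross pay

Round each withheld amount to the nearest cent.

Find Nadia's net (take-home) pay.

$1,350.12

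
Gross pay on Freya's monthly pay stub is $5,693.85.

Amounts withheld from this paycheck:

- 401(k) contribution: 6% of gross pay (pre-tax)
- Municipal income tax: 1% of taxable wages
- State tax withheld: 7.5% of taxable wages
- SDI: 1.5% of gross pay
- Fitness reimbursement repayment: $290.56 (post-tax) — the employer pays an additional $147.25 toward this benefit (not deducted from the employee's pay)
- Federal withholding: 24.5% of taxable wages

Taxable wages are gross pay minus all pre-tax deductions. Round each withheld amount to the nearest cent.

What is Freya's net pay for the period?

$3,210.02

401(k) contribution: $5,693.85 × 0.06 = $341.63
Taxable wages = $5,693.85 − $341.63 = $5,352.22
State tax withheld: $5,352.22 × 0.075 = $401.42
Federal withholding: $5,352.22 × 0.245 = $1,311.29
Municipal income tax: $5,352.22 × 0.01 = $53.52
SDI: $5,693.85 × 0.015 = $85.41
Fitness reimbursement repayment: $290.56
(Employer's $147.25 toward fitness reimbursement repayment is not withheld from the employee.)
Total deductions = $341.63 + $401.42 + $1,311.29 + $53.52 + $85.41 + $290.56 = $2,483.83
Net pay = $5,693.85 − $2,483.83 = $3,210.02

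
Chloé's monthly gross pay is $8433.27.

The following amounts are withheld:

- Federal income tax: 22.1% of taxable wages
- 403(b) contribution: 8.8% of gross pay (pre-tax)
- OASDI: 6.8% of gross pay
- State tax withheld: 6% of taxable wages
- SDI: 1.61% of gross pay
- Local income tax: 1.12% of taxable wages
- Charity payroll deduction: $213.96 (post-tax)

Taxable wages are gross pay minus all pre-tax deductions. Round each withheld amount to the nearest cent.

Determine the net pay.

$4520.59

403(b) contribution: $8433.27 × 0.088 = $742.13
Taxable wages = $8433.27 − $742.13 = $7691.14
State tax withheld: $7691.14 × 0.06 = $461.47
Federal income tax: $7691.14 × 0.221 = $1699.74
Local income tax: $7691.14 × 0.0112 = $86.14
SDI: $8433.27 × 0.0161 = $135.78
OASDI: $8433.27 × 0.068 = $573.46
Charity payroll deduction: $213.96
Total deductions = $742.13 + $461.47 + $1699.74 + $86.14 + $135.78 + $573.46 + $213.96 = $3912.68
Net pay = $8433.27 − $3912.68 = $4520.59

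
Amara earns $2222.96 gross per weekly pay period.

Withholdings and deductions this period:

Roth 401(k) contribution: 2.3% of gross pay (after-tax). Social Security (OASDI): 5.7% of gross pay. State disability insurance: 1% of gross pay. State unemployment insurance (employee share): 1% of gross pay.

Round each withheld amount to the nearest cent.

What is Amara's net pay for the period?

$2000.66

State unemployment insurance (employee share): $2222.96 × 0.01 = $22.23
State disability insurance: $2222.96 × 0.01 = $22.23
Social Security (OASDI): $2222.96 × 0.057 = $126.71
Roth 401(k) contribution: $2222.96 × 0.023 = $51.13
Total deductions = $22.23 + $22.23 + $126.71 + $51.13 = $222.30
Net pay = $2222.96 − $222.30 = $2000.66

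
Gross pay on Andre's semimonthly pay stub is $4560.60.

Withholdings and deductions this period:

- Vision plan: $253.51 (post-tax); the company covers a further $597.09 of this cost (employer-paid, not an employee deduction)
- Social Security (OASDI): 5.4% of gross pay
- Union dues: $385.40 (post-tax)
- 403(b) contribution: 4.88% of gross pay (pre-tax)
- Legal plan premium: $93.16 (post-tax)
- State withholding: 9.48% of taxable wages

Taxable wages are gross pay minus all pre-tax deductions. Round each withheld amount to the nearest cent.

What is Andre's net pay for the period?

403(b) contribution: $4560.60 × 0.0488 = $222.56
Taxable wages = $4560.60 − $222.56 = $4338.04
State withholding: $4338.04 × 0.0948 = $411.25
Social Security (OASDI): $4560.60 × 0.054 = $246.27
Legal plan premium: $93.16
Union dues: $385.40
Vision plan: $253.51
(Employer's $597.09 toward vision plan is not withheld from the employee.)
Total deductions = $222.56 + $411.25 + $246.27 + $93.16 + $385.40 + $253.51 = $1612.15
Net pay = $4560.60 − $1612.15 = $2948.45

$2948.45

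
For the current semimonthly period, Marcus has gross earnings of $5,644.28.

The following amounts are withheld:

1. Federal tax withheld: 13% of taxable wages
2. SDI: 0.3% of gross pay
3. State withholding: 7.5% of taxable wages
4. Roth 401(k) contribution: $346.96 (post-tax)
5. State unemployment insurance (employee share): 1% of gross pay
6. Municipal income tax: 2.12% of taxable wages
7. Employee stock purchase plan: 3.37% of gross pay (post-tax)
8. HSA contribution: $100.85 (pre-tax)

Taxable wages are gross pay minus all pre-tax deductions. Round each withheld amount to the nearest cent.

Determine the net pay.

HSA contribution: $100.85
Taxable wages = $5,644.28 − $100.85 = $5,543.43
Federal tax withheld: $5,543.43 × 0.13 = $720.65
Municipal income tax: $5,543.43 × 0.0212 = $117.52
State withholding: $5,543.43 × 0.075 = $415.76
State unemployment insurance (employee share): $5,644.28 × 0.01 = $56.44
SDI: $5,644.28 × 0.003 = $16.93
Employee stock purchase plan: $5,644.28 × 0.0337 = $190.21
Roth 401(k) contribution: $346.96
Total deductions = $100.85 + $720.65 + $117.52 + $415.76 + $56.44 + $16.93 + $190.21 + $346.96 = $1,965.32
Net pay = $5,644.28 − $1,965.32 = $3,678.96

$3,678.96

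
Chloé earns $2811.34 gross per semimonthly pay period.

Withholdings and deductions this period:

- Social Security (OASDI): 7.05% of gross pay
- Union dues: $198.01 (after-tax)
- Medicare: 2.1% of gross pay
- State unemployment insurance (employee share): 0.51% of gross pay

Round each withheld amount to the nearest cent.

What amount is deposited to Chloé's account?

$2341.75

Medicare: $2811.34 × 0.021 = $59.04
State unemployment insurance (employee share): $2811.34 × 0.0051 = $14.34
Social Security (OASDI): $2811.34 × 0.0705 = $198.20
Union dues: $198.01
Total deductions = $59.04 + $14.34 + $198.20 + $198.01 = $469.59
Net pay = $2811.34 − $469.59 = $2341.75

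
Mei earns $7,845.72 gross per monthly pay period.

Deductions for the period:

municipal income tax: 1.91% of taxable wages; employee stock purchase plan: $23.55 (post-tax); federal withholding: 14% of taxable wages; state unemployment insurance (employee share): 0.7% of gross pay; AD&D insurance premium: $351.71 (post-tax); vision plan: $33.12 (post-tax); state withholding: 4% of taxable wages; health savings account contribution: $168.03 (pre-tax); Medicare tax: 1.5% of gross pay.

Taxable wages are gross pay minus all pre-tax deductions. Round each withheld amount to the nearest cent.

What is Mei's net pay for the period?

$5,568.07

Health savings account contribution: $168.03
Taxable wages = $7,845.72 − $168.03 = $7,677.69
State withholding: $7,677.69 × 0.04 = $307.11
Federal withholding: $7,677.69 × 0.14 = $1,074.88
Municipal income tax: $7,677.69 × 0.0191 = $146.64
State unemployment insurance (employee share): $7,845.72 × 0.007 = $54.92
Medicare tax: $7,845.72 × 0.015 = $117.69
Employee stock purchase plan: $23.55
AD&D insurance premium: $351.71
Vision plan: $33.12
Total deductions = $168.03 + $307.11 + $1,074.88 + $146.64 + $54.92 + $117.69 + $23.55 + $351.71 + $33.12 = $2,277.65
Net pay = $7,845.72 − $2,277.65 = $5,568.07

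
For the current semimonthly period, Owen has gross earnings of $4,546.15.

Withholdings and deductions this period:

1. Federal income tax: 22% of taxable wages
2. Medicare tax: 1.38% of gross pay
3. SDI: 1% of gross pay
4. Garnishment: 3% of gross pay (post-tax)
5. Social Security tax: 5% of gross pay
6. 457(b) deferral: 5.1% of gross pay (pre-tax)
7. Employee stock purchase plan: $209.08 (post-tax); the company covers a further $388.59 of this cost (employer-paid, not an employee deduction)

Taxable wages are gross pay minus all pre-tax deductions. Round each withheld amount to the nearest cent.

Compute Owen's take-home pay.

$2,684.18

457(b) deferral: $4,546.15 × 0.051 = $231.85
Taxable wages = $4,546.15 − $231.85 = $4,314.30
Federal income tax: $4,314.30 × 0.22 = $949.15
SDI: $4,546.15 × 0.01 = $45.46
Medicare tax: $4,546.15 × 0.0138 = $62.74
Social Security tax: $4,546.15 × 0.05 = $227.31
Employee stock purchase plan: $209.08
Garnishment: $4,546.15 × 0.03 = $136.38
(Employer's $388.59 toward employee stock purchase plan is not withheld from the employee.)
Total deductions = $231.85 + $949.15 + $45.46 + $62.74 + $227.31 + $209.08 + $136.38 = $1,861.97
Net pay = $4,546.15 − $1,861.97 = $2,684.18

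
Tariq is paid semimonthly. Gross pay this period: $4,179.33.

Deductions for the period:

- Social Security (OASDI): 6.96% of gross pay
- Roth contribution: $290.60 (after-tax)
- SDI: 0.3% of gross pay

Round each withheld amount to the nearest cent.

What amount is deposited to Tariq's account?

Social Security (OASDI): $4,179.33 × 0.0696 = $290.88
SDI: $4,179.33 × 0.003 = $12.54
Roth contribution: $290.60
Total deductions = $290.88 + $12.54 + $290.60 = $594.02
Net pay = $4,179.33 − $594.02 = $3,585.31

$3,585.31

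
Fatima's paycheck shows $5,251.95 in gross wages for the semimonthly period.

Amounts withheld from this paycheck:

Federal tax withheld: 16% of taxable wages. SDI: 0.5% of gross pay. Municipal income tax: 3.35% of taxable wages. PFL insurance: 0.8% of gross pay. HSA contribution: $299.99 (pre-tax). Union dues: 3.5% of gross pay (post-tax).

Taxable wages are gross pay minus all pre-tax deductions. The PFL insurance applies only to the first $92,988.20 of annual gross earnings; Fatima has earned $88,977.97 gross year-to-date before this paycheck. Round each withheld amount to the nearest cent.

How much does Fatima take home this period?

HSA contribution: $299.99
Taxable wages = $5,251.95 − $299.99 = $4,951.96
Federal tax withheld: $4,951.96 × 0.16 = $792.31
Municipal income tax: $4,951.96 × 0.0335 = $165.89
PFL insurance: only $92,988.20 − $88,977.97 = $4,010.23 of this check is subject → $4,010.23 × 0.008 = $32.08
SDI: $5,251.95 × 0.005 = $26.26
Union dues: $5,251.95 × 0.035 = $183.82
Total deductions = $299.99 + $792.31 + $165.89 + $32.08 + $26.26 + $183.82 = $1,500.35
Net pay = $5,251.95 − $1,500.35 = $3,751.60

$3,751.60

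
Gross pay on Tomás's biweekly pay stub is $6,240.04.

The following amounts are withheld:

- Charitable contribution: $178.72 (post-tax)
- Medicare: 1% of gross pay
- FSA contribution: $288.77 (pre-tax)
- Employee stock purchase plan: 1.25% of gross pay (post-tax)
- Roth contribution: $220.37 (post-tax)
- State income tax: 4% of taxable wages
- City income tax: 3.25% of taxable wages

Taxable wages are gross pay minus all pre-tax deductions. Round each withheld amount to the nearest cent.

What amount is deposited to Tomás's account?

$4,980.31

FSA contribution: $288.77
Taxable wages = $6,240.04 − $288.77 = $5,951.27
State income tax: $5,951.27 × 0.04 = $238.05
City income tax: $5,951.27 × 0.0325 = $193.42
Medicare: $6,240.04 × 0.01 = $62.40
Employee stock purchase plan: $6,240.04 × 0.0125 = $78.00
Charitable contribution: $178.72
Roth contribution: $220.37
Total deductions = $288.77 + $238.05 + $193.42 + $62.40 + $78.00 + $178.72 + $220.37 = $1,259.73
Net pay = $6,240.04 − $1,259.73 = $4,980.31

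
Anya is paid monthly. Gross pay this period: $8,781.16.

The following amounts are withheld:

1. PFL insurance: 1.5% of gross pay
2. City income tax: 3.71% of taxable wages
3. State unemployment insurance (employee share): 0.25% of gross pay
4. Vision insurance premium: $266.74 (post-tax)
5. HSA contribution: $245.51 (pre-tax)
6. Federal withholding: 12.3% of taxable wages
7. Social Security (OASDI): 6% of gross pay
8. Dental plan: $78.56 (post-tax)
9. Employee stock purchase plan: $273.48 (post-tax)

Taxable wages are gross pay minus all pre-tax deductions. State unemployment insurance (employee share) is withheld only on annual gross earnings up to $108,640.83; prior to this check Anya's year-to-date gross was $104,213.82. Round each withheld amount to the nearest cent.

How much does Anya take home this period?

$5,880.66

HSA contribution: $245.51
Taxable wages = $8,781.16 − $245.51 = $8,535.65
City income tax: $8,535.65 × 0.0371 = $316.67
Federal withholding: $8,535.65 × 0.123 = $1,049.88
State unemployment insurance (employee share): only $108,640.83 − $104,213.82 = $4,427.01 of this check is subject → $4,427.01 × 0.0025 = $11.07
Social Security (OASDI): $8,781.16 × 0.06 = $526.87
PFL insurance: $8,781.16 × 0.015 = $131.72
Dental plan: $78.56
Employee stock purchase plan: $273.48
Vision insurance premium: $266.74
Total deductions = $245.51 + $316.67 + $1,049.88 + $11.07 + $526.87 + $131.72 + $78.56 + $273.48 + $266.74 = $2,900.50
Net pay = $8,781.16 − $2,900.50 = $5,880.66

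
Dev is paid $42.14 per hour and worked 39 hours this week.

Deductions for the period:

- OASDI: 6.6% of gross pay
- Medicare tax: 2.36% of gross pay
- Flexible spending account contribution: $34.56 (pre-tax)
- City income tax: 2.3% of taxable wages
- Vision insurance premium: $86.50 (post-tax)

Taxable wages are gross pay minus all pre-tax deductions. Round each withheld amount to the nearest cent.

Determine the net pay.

$1,338.14

Gross pay: 39 × $42.14 = $1,643.46
Flexible spending account contribution: $34.56
Taxable wages = $1,643.46 − $34.56 = $1,608.90
City income tax: $1,608.90 × 0.023 = $37.00
OASDI: $1,643.46 × 0.066 = $108.47
Medicare tax: $1,643.46 × 0.0236 = $38.79
Vision insurance premium: $86.50
Total deductions = $34.56 + $37.00 + $108.47 + $38.79 + $86.50 = $305.32
Net pay = $1,643.46 − $305.32 = $1,338.14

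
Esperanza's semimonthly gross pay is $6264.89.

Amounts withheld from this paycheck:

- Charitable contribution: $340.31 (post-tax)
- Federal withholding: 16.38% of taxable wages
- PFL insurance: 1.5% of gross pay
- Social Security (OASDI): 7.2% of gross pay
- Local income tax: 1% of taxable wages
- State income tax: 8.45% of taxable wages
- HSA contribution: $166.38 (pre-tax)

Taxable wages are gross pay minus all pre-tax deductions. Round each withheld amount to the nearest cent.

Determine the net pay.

$3637.91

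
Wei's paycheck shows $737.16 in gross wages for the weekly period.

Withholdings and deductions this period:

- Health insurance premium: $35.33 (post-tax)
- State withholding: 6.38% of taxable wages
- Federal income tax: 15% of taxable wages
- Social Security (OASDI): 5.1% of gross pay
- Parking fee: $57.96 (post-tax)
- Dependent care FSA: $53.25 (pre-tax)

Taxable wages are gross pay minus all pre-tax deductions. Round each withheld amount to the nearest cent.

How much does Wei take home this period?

Dependent care FSA: $53.25
Taxable wages = $737.16 − $53.25 = $683.91
State withholding: $683.91 × 0.0638 = $43.63
Federal income tax: $683.91 × 0.15 = $102.59
Social Security (OASDI): $737.16 × 0.051 = $37.60
Health insurance premium: $35.33
Parking fee: $57.96
Total deductions = $53.25 + $43.63 + $102.59 + $37.60 + $35.33 + $57.96 = $330.36
Net pay = $737.16 − $330.36 = $406.80

$406.80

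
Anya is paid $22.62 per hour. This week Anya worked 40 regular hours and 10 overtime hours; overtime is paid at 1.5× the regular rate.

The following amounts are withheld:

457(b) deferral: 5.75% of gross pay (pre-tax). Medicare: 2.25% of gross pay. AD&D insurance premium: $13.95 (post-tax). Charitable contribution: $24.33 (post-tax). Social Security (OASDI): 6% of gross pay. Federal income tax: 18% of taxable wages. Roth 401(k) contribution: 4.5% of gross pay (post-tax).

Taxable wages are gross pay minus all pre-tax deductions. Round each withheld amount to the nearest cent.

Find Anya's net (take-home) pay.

Regular pay: 40 × $22.62 = $904.80
Overtime pay: 10 × $22.62 × 1.5 = $339.30
Gross pay = $904.80 + $339.30 = $1,244.10
457(b) deferral: $1,244.10 × 0.0575 = $71.54
Taxable wages = $1,244.10 − $71.54 = $1,172.56
Federal income tax: $1,172.56 × 0.18 = $211.06
Social Security (OASDI): $1,244.10 × 0.06 = $74.65
Medicare: $1,244.10 × 0.0225 = $27.99
Roth 401(k) contribution: $1,244.10 × 0.045 = $55.98
AD&D insurance premium: $13.95
Charitable contribution: $24.33
Total deductions = $71.54 + $211.06 + $74.65 + $27.99 + $55.98 + $13.95 + $24.33 = $479.50
Net pay = $1,244.10 − $479.50 = $764.60

$764.60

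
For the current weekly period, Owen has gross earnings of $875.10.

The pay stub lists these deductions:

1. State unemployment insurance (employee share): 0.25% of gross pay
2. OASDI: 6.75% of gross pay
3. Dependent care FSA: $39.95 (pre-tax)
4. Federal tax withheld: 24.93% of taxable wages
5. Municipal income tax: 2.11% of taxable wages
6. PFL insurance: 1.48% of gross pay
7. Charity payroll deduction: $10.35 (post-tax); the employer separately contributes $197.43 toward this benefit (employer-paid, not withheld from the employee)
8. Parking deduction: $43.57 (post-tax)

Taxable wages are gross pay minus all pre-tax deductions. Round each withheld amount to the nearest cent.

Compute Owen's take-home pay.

$481.20

Dependent care FSA: $39.95
Taxable wages = $875.10 − $39.95 = $835.15
Municipal income tax: $835.15 × 0.0211 = $17.62
Federal tax withheld: $835.15 × 0.2493 = $208.20
OASDI: $875.10 × 0.0675 = $59.07
PFL insurance: $875.10 × 0.0148 = $12.95
State unemployment insurance (employee share): $875.10 × 0.0025 = $2.19
Charity payroll deduction: $10.35
Parking deduction: $43.57
(Employer's $197.43 toward charity payroll deduction is not withheld from the employee.)
Total deductions = $39.95 + $17.62 + $208.20 + $59.07 + $12.95 + $2.19 + $10.35 + $43.57 = $393.90
Net pay = $875.10 − $393.90 = $481.20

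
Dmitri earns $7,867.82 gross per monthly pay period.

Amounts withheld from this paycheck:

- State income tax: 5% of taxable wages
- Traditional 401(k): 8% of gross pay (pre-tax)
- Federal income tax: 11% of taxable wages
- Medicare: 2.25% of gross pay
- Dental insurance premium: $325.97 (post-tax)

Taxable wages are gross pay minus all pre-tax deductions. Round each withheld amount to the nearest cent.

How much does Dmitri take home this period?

$5,577.25

Traditional 401(k): $7,867.82 × 0.08 = $629.43
Taxable wages = $7,867.82 − $629.43 = $7,238.39
Federal income tax: $7,238.39 × 0.11 = $796.22
State income tax: $7,238.39 × 0.05 = $361.92
Medicare: $7,867.82 × 0.0225 = $177.03
Dental insurance premium: $325.97
Total deductions = $629.43 + $796.22 + $361.92 + $177.03 + $325.97 = $2,290.57
Net pay = $7,867.82 − $2,290.57 = $5,577.25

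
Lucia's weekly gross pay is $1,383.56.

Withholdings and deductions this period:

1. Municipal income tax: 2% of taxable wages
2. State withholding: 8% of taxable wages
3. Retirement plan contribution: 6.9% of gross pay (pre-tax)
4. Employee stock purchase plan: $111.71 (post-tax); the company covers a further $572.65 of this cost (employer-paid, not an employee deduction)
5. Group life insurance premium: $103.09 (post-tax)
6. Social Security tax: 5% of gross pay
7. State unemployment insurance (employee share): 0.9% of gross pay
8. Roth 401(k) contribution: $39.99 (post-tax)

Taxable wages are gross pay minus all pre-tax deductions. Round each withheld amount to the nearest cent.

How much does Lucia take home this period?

Retirement plan contribution: $1,383.56 × 0.069 = $95.47
Taxable wages = $1,383.56 − $95.47 = $1,288.09
State withholding: $1,288.09 × 0.08 = $103.05
Municipal income tax: $1,288.09 × 0.02 = $25.76
State unemployment insurance (employee share): $1,383.56 × 0.009 = $12.45
Social Security tax: $1,383.56 × 0.05 = $69.18
Employee stock purchase plan: $111.71
Roth 401(k) contribution: $39.99
Group life insurance premium: $103.09
(Employer's $572.65 toward employee stock purchase plan is not withheld from the employee.)
Total deductions = $95.47 + $103.05 + $25.76 + $12.45 + $69.18 + $111.71 + $39.99 + $103.09 = $560.70
Net pay = $1,383.56 − $560.70 = $822.86

$822.86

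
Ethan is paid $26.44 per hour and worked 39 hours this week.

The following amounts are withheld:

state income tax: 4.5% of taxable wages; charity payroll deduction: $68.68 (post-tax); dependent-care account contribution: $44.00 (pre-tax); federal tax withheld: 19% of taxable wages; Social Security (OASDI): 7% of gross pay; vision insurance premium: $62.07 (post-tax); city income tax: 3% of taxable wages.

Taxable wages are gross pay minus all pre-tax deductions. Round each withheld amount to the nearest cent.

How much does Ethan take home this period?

Gross pay: 39 × $26.44 = $1,031.16
Dependent-care account contribution: $44.00
Taxable wages = $1,031.16 − $44.00 = $987.16
Federal tax withheld: $987.16 × 0.19 = $187.56
City income tax: $987.16 × 0.03 = $29.61
State income tax: $987.16 × 0.045 = $44.42
Social Security (OASDI): $1,031.16 × 0.07 = $72.18
Vision insurance premium: $62.07
Charity payroll deduction: $68.68
Total deductions = $44.00 + $187.56 + $29.61 + $44.42 + $72.18 + $62.07 + $68.68 = $508.52
Net pay = $1,031.16 − $508.52 = $522.64

$522.64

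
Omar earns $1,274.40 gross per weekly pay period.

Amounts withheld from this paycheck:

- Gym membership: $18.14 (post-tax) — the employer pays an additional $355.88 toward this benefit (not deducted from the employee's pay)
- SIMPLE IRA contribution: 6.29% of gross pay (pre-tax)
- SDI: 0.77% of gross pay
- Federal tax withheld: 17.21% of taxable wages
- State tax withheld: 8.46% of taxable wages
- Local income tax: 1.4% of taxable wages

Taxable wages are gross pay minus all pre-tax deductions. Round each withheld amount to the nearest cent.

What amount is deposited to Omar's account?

$843.01

SIMPLE IRA contribution: $1,274.40 × 0.0629 = $80.16
Taxable wages = $1,274.40 − $80.16 = $1,194.24
Federal tax withheld: $1,194.24 × 0.1721 = $205.53
Local income tax: $1,194.24 × 0.014 = $16.72
State tax withheld: $1,194.24 × 0.0846 = $101.03
SDI: $1,274.40 × 0.0077 = $9.81
Gym membership: $18.14
(Employer's $355.88 toward gym membership is not withheld from the employee.)
Total deductions = $80.16 + $205.53 + $16.72 + $101.03 + $9.81 + $18.14 = $431.39
Net pay = $1,274.40 − $431.39 = $843.01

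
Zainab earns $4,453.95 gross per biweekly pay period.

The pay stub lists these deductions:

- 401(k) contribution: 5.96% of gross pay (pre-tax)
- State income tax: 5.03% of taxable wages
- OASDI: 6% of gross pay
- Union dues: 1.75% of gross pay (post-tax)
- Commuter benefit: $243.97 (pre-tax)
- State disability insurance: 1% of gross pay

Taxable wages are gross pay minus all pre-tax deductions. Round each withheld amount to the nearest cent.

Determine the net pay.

401(k) contribution: $4,453.95 × 0.0596 = $265.46
Commuter benefit: $243.97
Pre-tax total = $265.46 + $243.97 = $509.43
Taxable wages = $4,453.95 − $509.43 = $3,944.52
State income tax: $3,944.52 × 0.0503 = $198.41
OASDI: $4,453.95 × 0.06 = $267.24
State disability insurance: $4,453.95 × 0.01 = $44.54
Union dues: $4,453.95 × 0.0175 = $77.94
Total deductions = $265.46 + $243.97 + $198.41 + $267.24 + $44.54 + $77.94 = $1,097.56
Net pay = $4,453.95 − $1,097.56 = $3,356.39

$3,356.39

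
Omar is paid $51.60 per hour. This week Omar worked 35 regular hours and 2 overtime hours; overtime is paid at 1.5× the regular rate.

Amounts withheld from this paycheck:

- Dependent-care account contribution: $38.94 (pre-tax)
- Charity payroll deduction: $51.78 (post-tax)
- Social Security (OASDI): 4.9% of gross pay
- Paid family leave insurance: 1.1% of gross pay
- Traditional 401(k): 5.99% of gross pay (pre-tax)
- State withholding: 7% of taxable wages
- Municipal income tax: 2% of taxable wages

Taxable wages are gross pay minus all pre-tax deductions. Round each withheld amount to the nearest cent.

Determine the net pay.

Regular pay: 35 × $51.60 = $1806.00
Overtime pay: 2 × $51.60 × 1.5 = $154.80
Gross pay = $1806.00 + $154.80 = $1960.80
Dependent-care account contribution: $38.94
Traditional 401(k): $1960.80 × 0.0599 = $117.45
Pre-tax total = $38.94 + $117.45 = $156.39
Taxable wages = $1960.80 − $156.39 = $1804.41
State withholding: $1804.41 × 0.07 = $126.31
Municipal income tax: $1804.41 × 0.02 = $36.09
Social Security (OASDI): $1960.80 × 0.049 = $96.08
Paid family leave insurance: $1960.80 × 0.011 = $21.57
Charity payroll deduction: $51.78
Total deductions = $38.94 + $117.45 + $126.31 + $36.09 + $96.08 + $21.57 + $51.78 = $488.22
Net pay = $1960.80 − $488.22 = $1472.58

$1472.58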